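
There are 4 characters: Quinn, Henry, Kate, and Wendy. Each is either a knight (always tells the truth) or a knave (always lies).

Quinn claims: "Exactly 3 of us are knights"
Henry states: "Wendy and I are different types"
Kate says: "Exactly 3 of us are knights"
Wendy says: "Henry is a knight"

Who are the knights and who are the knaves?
Quinn is a knave.
Henry is a knave.
Kate is a knave.
Wendy is a knave.

Verification:
- Quinn (knave) says "Exactly 3 of us are knights" - this is FALSE (a lie) because there are 0 knights.
- Henry (knave) says "Wendy and I are different types" - this is FALSE (a lie) because Henry is a knave and Wendy is a knave.
- Kate (knave) says "Exactly 3 of us are knights" - this is FALSE (a lie) because there are 0 knights.
- Wendy (knave) says "Henry is a knight" - this is FALSE (a lie) because Henry is a knave.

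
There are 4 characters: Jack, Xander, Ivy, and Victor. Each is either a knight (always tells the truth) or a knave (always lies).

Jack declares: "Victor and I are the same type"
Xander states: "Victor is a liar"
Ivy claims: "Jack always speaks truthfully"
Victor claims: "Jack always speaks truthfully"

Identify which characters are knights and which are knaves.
Jack is a knight.
Xander is a knave.
Ivy is a knight.
Victor is a knight.

Verification:
- Jack (knight) says "Victor and I are the same type" - this is TRUE because Jack is a knight and Victor is a knight.
- Xander (knave) says "Victor is a liar" - this is FALSE (a lie) because Victor is a knight.
- Ivy (knight) says "Jack always speaks truthfully" - this is TRUE because Jack is a knight.
- Victor (knight) says "Jack always speaks truthfully" - this is TRUE because Jack is a knight.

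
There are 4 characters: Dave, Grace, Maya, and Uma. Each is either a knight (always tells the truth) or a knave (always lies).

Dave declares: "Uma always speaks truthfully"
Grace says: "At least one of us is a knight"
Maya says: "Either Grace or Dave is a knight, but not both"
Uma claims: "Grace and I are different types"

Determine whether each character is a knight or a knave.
Dave is a knave.
Grace is a knave.
Maya is a knave.
Uma is a knave.

Verification:
- Dave (knave) says "Uma always speaks truthfully" - this is FALSE (a lie) because Uma is a knave.
- Grace (knave) says "At least one of us is a knight" - this is FALSE (a lie) because no one is a knight.
- Maya (knave) says "Either Grace or Dave is a knight, but not both" - this is FALSE (a lie) because Grace is a knave and Dave is a knave.
- Uma (knave) says "Grace and I are different types" - this is FALSE (a lie) because Uma is a knave and Grace is a knave.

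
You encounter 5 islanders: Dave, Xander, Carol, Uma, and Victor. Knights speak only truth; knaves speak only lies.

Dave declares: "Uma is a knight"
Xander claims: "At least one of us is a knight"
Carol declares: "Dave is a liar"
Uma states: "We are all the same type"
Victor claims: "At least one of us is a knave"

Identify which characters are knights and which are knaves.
Dave is a knave.
Xander is a knight.
Carol is a knight.
Uma is a knave.
Victor is a knight.

Verification:
- Dave (knave) says "Uma is a knight" - this is FALSE (a lie) because Uma is a knave.
- Xander (knight) says "At least one of us is a knight" - this is TRUE because Xander, Carol, and Victor are knights.
- Carol (knight) says "Dave is a liar" - this is TRUE because Dave is a knave.
- Uma (knave) says "We are all the same type" - this is FALSE (a lie) because Xander, Carol, and Victor are knights and Dave and Uma are knaves.
- Victor (knight) says "At least one of us is a knave" - this is TRUE because Dave and Uma are knaves.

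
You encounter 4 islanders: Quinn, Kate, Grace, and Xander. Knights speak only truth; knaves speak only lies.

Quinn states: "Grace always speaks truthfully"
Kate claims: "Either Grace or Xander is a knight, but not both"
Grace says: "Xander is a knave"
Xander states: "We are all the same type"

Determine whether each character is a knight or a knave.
Quinn is a knight.
Kate is a knight.
Grace is a knight.
Xander is a knave.

Verification:
- Quinn (knight) says "Grace always speaks truthfully" - this is TRUE because Grace is a knight.
- Kate (knight) says "Either Grace or Xander is a knight, but not both" - this is TRUE because Grace is a knight and Xander is a knave.
- Grace (knight) says "Xander is a knave" - this is TRUE because Xander is a knave.
- Xander (knave) says "We are all the same type" - this is FALSE (a lie) because Quinn, Kate, and Grace are knights and Xander is a knave.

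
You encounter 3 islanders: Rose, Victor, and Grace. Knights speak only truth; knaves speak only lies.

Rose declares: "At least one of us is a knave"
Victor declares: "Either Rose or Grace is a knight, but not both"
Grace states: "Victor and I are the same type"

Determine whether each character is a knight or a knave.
Rose is a knight.
Victor is a knight.
Grace is a knave.

Verification:
- Rose (knight) says "At least one of us is a knave" - this is TRUE because Grace is a knave.
- Victor (knight) says "Either Rose or Grace is a knight, but not both" - this is TRUE because Rose is a knight and Grace is a knave.
- Grace (knave) says "Victor and I are the same type" - this is FALSE (a lie) because Grace is a knave and Victor is a knight.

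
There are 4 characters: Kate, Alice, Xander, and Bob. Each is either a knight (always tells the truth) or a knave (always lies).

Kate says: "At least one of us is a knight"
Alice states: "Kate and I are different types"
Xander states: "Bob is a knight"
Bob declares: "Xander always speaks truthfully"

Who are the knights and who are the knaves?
Kate is a knave.
Alice is a knave.
Xander is a knave.
Bob is a knave.

Verification:
- Kate (knave) says "At least one of us is a knight" - this is FALSE (a lie) because no one is a knight.
- Alice (knave) says "Kate and I are different types" - this is FALSE (a lie) because Alice is a knave and Kate is a knave.
- Xander (knave) says "Bob is a knight" - this is FALSE (a lie) because Bob is a knave.
- Bob (knave) says "Xander always speaks truthfully" - this is FALSE (a lie) because Xander is a knave.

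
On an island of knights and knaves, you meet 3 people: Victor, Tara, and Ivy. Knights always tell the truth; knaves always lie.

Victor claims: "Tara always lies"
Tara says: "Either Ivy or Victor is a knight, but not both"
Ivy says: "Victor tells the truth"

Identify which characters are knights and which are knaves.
Victor is a knight.
Tara is a knave.
Ivy is a knight.

Verification:
- Victor (knight) says "Tara always lies" - this is TRUE because Tara is a knave.
- Tara (knave) says "Either Ivy or Victor is a knight, but not both" - this is FALSE (a lie) because Ivy is a knight and Victor is a knight.
- Ivy (knight) says "Victor tells the truth" - this is TRUE because Victor is a knight.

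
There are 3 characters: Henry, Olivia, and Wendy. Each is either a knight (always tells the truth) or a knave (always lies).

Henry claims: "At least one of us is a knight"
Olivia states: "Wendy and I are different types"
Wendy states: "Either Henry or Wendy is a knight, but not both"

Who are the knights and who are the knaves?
Henry is a knave.
Olivia is a knave.
Wendy is a knave.

Verification:
- Henry (knave) says "At least one of us is a knight" - this is FALSE (a lie) because no one is a knight.
- Olivia (knave) says "Wendy and I are different types" - this is FALSE (a lie) because Olivia is a knave and Wendy is a knave.
- Wendy (knave) says "Either Henry or Wendy is a knight, but not both" - this is FALSE (a lie) because Henry is a knave and Wendy is a knave.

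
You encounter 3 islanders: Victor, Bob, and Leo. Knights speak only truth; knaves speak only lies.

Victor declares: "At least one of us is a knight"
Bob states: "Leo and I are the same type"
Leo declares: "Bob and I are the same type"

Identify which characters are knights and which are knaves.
Victor is a knight.
Bob is a knight.
Leo is a knight.

Verification:
- Victor (knight) says "At least one of us is a knight" - this is TRUE because Victor, Bob, and Leo are knights.
- Bob (knight) says "Leo and I are the same type" - this is TRUE because Bob is a knight and Leo is a knight.
- Leo (knight) says "Bob and I are the same type" - this is TRUE because Leo is a knight and Bob is a knight.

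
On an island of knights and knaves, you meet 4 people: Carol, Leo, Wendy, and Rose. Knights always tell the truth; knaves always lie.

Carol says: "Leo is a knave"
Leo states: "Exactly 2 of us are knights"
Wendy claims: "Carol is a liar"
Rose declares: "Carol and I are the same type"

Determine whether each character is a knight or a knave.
Carol is a knight.
Leo is a knave.
Wendy is a knave.
Rose is a knave.

Verification:
- Carol (knight) says "Leo is a knave" - this is TRUE because Leo is a knave.
- Leo (knave) says "Exactly 2 of us are knights" - this is FALSE (a lie) because there are 1 knights.
- Wendy (knave) says "Carol is a liar" - this is FALSE (a lie) because Carol is a knight.
- Rose (knave) says "Carol and I are the same type" - this is FALSE (a lie) because Rose is a knave and Carol is a knight.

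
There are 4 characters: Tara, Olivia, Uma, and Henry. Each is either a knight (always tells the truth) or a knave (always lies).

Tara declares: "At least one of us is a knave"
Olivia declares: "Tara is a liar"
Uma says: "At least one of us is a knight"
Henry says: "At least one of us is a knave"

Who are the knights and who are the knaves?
Tara is a knight.
Olivia is a knave.
Uma is a knight.
Henry is a knight.

Verification:
- Tara (knight) says "At least one of us is a knave" - this is TRUE because Olivia is a knave.
- Olivia (knave) says "Tara is a liar" - this is FALSE (a lie) because Tara is a knight.
- Uma (knight) says "At least one of us is a knight" - this is TRUE because Tara, Uma, and Henry are knights.
- Henry (knight) says "At least one of us is a knave" - this is TRUE because Olivia is a knave.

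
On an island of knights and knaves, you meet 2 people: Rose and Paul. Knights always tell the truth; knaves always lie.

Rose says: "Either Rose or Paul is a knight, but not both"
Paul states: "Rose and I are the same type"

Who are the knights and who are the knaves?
Rose is a knight.
Paul is a knave.

Verification:
- Rose (knight) says "Either Rose or Paul is a knight, but not both" - this is TRUE because Rose is a knight and Paul is a knave.
- Paul (knave) says "Rose and I are the same type" - this is FALSE (a lie) because Paul is a knave and Rose is a knight.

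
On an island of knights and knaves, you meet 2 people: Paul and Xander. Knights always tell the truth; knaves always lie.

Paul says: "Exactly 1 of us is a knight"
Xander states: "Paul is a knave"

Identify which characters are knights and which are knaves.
Paul is a knight.
Xander is a knave.

Verification:
- Paul (knight) says "Exactly 1 of us is a knight" - this is TRUE because there are 1 knights.
- Xander (knave) says "Paul is a knave" - this is FALSE (a lie) because Paul is a knight.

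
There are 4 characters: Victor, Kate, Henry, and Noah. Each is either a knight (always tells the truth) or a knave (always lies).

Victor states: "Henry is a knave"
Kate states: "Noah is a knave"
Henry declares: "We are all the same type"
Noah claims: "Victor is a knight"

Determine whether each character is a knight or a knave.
Victor is a knight.
Kate is a knave.
Henry is a knave.
Noah is a knight.

Verification:
- Victor (knight) says "Henry is a knave" - this is TRUE because Henry is a knave.
- Kate (knave) says "Noah is a knave" - this is FALSE (a lie) because Noah is a knight.
- Henry (knave) says "We are all the same type" - this is FALSE (a lie) because Victor and Noah are knights and Kate and Henry are knaves.
- Noah (knight) says "Victor is a knight" - this is TRUE because Victor is a knight.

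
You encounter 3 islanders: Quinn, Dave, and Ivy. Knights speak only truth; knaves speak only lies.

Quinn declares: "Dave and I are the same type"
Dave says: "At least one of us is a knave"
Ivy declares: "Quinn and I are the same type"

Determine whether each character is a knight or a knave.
Quinn is a knight.
Dave is a knight.
Ivy is a knave.

Verification:
- Quinn (knight) says "Dave and I are the same type" - this is TRUE because Quinn is a knight and Dave is a knight.
- Dave (knight) says "At least one of us is a knave" - this is TRUE because Ivy is a knave.
- Ivy (knave) says "Quinn and I are the same type" - this is FALSE (a lie) because Ivy is a knave and Quinn is a knight.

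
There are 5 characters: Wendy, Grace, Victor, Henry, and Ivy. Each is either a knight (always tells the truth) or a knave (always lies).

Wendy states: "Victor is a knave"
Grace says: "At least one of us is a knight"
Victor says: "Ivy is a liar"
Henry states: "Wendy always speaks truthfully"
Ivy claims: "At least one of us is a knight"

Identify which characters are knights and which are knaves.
Wendy is a knight.
Grace is a knight.
Victor is a knave.
Henry is a knight.
Ivy is a knight.

Verification:
- Wendy (knight) says "Victor is a knave" - this is TRUE because Victor is a knave.
- Grace (knight) says "At least one of us is a knight" - this is TRUE because Wendy, Grace, Henry, and Ivy are knights.
- Victor (knave) says "Ivy is a liar" - this is FALSE (a lie) because Ivy is a knight.
- Henry (knight) says "Wendy always speaks truthfully" - this is TRUE because Wendy is a knight.
- Ivy (knight) says "At least one of us is a knight" - this is TRUE because Wendy, Grace, Henry, and Ivy are knights.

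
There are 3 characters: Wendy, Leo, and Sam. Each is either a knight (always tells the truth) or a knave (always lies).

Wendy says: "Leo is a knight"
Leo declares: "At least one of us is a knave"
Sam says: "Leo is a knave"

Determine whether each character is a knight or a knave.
Wendy is a knight.
Leo is a knight.
Sam is a knave.

Verification:
- Wendy (knight) says "Leo is a knight" - this is TRUE because Leo is a knight.
- Leo (knight) says "At least one of us is a knave" - this is TRUE because Sam is a knave.
- Sam (knave) says "Leo is a knave" - this is FALSE (a lie) because Leo is a knight.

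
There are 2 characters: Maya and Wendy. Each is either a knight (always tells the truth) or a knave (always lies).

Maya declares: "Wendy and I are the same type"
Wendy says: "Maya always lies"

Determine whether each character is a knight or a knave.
Maya is a knave.
Wendy is a knight.

Verification:
- Maya (knave) says "Wendy and I are the same type" - this is FALSE (a lie) because Maya is a knave and Wendy is a knight.
- Wendy (knight) says "Maya always lies" - this is TRUE because Maya is a knave.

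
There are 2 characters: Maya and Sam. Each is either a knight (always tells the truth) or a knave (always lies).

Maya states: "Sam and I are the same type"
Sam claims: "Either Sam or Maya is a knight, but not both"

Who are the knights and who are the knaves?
Maya is a knave.
Sam is a knight.

Verification:
- Maya (knave) says "Sam and I are the same type" - this is FALSE (a lie) because Maya is a knave and Sam is a knight.
- Sam (knight) says "Either Sam or Maya is a knight, but not both" - this is TRUE because Sam is a knight and Maya is a knave.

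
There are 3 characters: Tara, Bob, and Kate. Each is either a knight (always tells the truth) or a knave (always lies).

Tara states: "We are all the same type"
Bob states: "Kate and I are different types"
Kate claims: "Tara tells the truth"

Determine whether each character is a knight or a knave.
Tara is a knave.
Bob is a knight.
Kate is a knave.

Verification:
- Tara (knave) says "We are all the same type" - this is FALSE (a lie) because Bob is a knight and Tara and Kate are knaves.
- Bob (knight) says "Kate and I are different types" - this is TRUE because Bob is a knight and Kate is a knave.
- Kate (knave) says "Tara tells the truth" - this is FALSE (a lie) because Tara is a knave.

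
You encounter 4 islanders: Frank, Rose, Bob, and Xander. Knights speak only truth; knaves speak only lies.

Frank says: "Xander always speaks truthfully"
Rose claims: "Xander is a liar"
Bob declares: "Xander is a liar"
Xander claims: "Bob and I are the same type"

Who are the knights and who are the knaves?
Frank is a knave.
Rose is a knight.
Bob is a knight.
Xander is a knave.

Verification:
- Frank (knave) says "Xander always speaks truthfully" - this is FALSE (a lie) because Xander is a knave.
- Rose (knight) says "Xander is a liar" - this is TRUE because Xander is a knave.
- Bob (knight) says "Xander is a liar" - this is TRUE because Xander is a knave.
- Xander (knave) says "Bob and I are the same type" - this is FALSE (a lie) because Xander is a knave and Bob is a knight.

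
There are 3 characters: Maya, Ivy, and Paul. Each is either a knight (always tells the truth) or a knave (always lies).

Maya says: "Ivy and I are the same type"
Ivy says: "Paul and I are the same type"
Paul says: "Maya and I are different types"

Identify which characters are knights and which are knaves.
Maya is a knave.
Ivy is a knight.
Paul is a knight.

Verification:
- Maya (knave) says "Ivy and I are the same type" - this is FALSE (a lie) because Maya is a knave and Ivy is a knight.
- Ivy (knight) says "Paul and I are the same type" - this is TRUE because Ivy is a knight and Paul is a knight.
- Paul (knight) says "Maya and I are different types" - this is TRUE because Paul is a knight and Maya is a knave.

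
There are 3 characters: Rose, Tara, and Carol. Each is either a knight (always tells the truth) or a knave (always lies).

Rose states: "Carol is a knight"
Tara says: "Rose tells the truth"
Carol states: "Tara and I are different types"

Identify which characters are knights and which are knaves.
Rose is a knave.
Tara is a knave.
Carol is a knave.

Verification:
- Rose (knave) says "Carol is a knight" - this is FALSE (a lie) because Carol is a knave.
- Tara (knave) says "Rose tells the truth" - this is FALSE (a lie) because Rose is a knave.
- Carol (knave) says "Tara and I are different types" - this is FALSE (a lie) because Carol is a knave and Tara is a knave.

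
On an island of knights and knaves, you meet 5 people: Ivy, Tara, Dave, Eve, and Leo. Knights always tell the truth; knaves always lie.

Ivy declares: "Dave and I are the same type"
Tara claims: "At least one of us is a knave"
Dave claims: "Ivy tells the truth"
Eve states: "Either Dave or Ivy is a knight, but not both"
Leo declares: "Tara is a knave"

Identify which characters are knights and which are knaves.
Ivy is a knight.
Tara is a knight.
Dave is a knight.
Eve is a knave.
Leo is a knave.

Verification:
- Ivy (knight) says "Dave and I are the same type" - this is TRUE because Ivy is a knight and Dave is a knight.
- Tara (knight) says "At least one of us is a knave" - this is TRUE because Eve and Leo are knaves.
- Dave (knight) says "Ivy tells the truth" - this is TRUE because Ivy is a knight.
- Eve (knave) says "Either Dave or Ivy is a knight, but not both" - this is FALSE (a lie) because Dave is a knight and Ivy is a knight.
- Leo (knave) says "Tara is a knave" - this is FALSE (a lie) because Tara is a knight.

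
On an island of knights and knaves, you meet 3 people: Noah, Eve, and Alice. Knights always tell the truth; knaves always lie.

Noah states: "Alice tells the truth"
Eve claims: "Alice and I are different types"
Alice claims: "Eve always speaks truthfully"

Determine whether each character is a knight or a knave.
Noah is a knave.
Eve is a knave.
Alice is a knave.

Verification:
- Noah (knave) says "Alice tells the truth" - this is FALSE (a lie) because Alice is a knave.
- Eve (knave) says "Alice and I are different types" - this is FALSE (a lie) because Eve is a knave and Alice is a knave.
- Alice (knave) says "Eve always speaks truthfully" - this is FALSE (a lie) because Eve is a knave.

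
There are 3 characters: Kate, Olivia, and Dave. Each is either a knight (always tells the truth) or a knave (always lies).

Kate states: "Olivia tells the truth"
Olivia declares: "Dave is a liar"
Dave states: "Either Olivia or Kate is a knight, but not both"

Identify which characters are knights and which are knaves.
Kate is a knight.
Olivia is a knight.
Dave is a knave.

Verification:
- Kate (knight) says "Olivia tells the truth" - this is TRUE because Olivia is a knight.
- Olivia (knight) says "Dave is a liar" - this is TRUE because Dave is a knave.
- Dave (knave) says "Either Olivia or Kate is a knight, but not both" - this is FALSE (a lie) because Olivia is a knight and Kate is a knight.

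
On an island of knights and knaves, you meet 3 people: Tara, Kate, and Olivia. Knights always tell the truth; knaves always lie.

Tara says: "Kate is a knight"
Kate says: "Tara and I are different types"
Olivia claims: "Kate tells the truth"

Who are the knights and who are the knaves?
Tara is a knave.
Kate is a knave.
Olivia is a knave.

Verification:
- Tara (knave) says "Kate is a knight" - this is FALSE (a lie) because Kate is a knave.
- Kate (knave) says "Tara and I are different types" - this is FALSE (a lie) because Kate is a knave and Tara is a knave.
- Olivia (knave) says "Kate tells the truth" - this is FALSE (a lie) because Kate is a knave.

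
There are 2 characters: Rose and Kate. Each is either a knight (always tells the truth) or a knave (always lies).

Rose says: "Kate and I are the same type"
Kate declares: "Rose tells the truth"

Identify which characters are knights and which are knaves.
Rose is a knight.
Kate is a knight.

Verification:
- Rose (knight) says "Kate and I are the same type" - this is TRUE because Rose is a knight and Kate is a knight.
- Kate (knight) says "Rose tells the truth" - this is TRUE because Rose is a knight.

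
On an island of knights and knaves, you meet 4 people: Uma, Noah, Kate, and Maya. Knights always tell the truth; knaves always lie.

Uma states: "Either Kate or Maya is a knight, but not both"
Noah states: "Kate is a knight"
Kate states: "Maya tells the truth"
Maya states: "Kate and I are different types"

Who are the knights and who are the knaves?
Uma is a knave.
Noah is a knave.
Kate is a knave.
Maya is a knave.

Verification:
- Uma (knave) says "Either Kate or Maya is a knight, but not both" - this is FALSE (a lie) because Kate is a knave and Maya is a knave.
- Noah (knave) says "Kate is a knight" - this is FALSE (a lie) because Kate is a knave.
- Kate (knave) says "Maya tells the truth" - this is FALSE (a lie) because Maya is a knave.
- Maya (knave) says "Kate and I are different types" - this is FALSE (a lie) because Maya is a knave and Kate is a knave.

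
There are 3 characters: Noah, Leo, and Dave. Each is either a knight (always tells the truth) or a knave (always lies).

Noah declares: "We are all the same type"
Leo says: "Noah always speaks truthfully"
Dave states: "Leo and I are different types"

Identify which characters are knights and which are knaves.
Noah is a knave.
Leo is a knave.
Dave is a knight.

Verification:
- Noah (knave) says "We are all the same type" - this is FALSE (a lie) because Dave is a knight and Noah and Leo are knaves.
- Leo (knave) says "Noah always speaks truthfully" - this is FALSE (a lie) because Noah is a knave.
- Dave (knight) says "Leo and I are different types" - this is TRUE because Dave is a knight and Leo is a knave.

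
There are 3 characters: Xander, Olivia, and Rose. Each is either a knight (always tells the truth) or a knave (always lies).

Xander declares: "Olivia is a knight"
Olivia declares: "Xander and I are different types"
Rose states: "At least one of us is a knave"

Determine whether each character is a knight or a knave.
Xander is a knave.
Olivia is a knave.
Rose is a knight.

Verification:
- Xander (knave) says "Olivia is a knight" - this is FALSE (a lie) because Olivia is a knave.
- Olivia (knave) says "Xander and I are different types" - this is FALSE (a lie) because Olivia is a knave and Xander is a knave.
- Rose (knight) says "At least one of us is a knave" - this is TRUE because Xander and Olivia are knaves.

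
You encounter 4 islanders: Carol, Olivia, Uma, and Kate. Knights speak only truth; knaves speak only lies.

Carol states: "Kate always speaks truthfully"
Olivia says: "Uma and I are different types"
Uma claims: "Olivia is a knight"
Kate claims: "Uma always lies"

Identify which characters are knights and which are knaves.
Carol is a knight.
Olivia is a knave.
Uma is a knave.
Kate is a knight.

Verification:
- Carol (knight) says "Kate always speaks truthfully" - this is TRUE because Kate is a knight.
- Olivia (knave) says "Uma and I are different types" - this is FALSE (a lie) because Olivia is a knave and Uma is a knave.
- Uma (knave) says "Olivia is a knight" - this is FALSE (a lie) because Olivia is a knave.
- Kate (knight) says "Uma always lies" - this is TRUE because Uma is a knave.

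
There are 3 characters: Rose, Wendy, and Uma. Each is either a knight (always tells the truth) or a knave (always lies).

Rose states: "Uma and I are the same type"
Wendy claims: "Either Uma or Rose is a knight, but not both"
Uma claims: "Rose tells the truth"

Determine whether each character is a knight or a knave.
Rose is a knight.
Wendy is a knave.
Uma is a knight.

Verification:
- Rose (knight) says "Uma and I are the same type" - this is TRUE because Rose is a knight and Uma is a knight.
- Wendy (knave) says "Either Uma or Rose is a knight, but not both" - this is FALSE (a lie) because Uma is a knight and Rose is a knight.
- Uma (knight) says "Rose tells the truth" - this is TRUE because Rose is a knight.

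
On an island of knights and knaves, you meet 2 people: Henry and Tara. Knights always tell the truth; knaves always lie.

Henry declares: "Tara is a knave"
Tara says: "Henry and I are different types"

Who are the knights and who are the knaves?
Henry is a knave.
Tara is a knight.

Verification:
- Henry (knave) says "Tara is a knave" - this is FALSE (a lie) because Tara is a knight.
- Tara (knight) says "Henry and I are different types" - this is TRUE because Tara is a knight and Henry is a knave.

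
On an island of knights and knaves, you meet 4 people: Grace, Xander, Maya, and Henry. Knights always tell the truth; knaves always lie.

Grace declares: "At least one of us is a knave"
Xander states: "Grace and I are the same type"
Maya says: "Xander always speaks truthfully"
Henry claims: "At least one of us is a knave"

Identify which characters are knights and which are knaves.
Grace is a knight.
Xander is a knave.
Maya is a knave.
Henry is a knight.

Verification:
- Grace (knight) says "At least one of us is a knave" - this is TRUE because Xander and Maya are knaves.
- Xander (knave) says "Grace and I are the same type" - this is FALSE (a lie) because Xander is a knave and Grace is a knight.
- Maya (knave) says "Xander always speaks truthfully" - this is FALSE (a lie) because Xander is a knave.
- Henry (knight) says "At least one of us is a knave" - this is TRUE because Xander and Maya are knaves.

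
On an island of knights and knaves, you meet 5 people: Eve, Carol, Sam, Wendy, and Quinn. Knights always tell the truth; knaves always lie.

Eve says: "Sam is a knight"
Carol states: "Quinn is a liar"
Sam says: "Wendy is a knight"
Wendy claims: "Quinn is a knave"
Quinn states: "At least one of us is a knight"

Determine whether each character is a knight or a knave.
Eve is a knave.
Carol is a knave.
Sam is a knave.
Wendy is a knave.
Quinn is a knight.

Verification:
- Eve (knave) says "Sam is a knight" - this is FALSE (a lie) because Sam is a knave.
- Carol (knave) says "Quinn is a liar" - this is FALSE (a lie) because Quinn is a knight.
- Sam (knave) says "Wendy is a knight" - this is FALSE (a lie) because Wendy is a knave.
- Wendy (knave) says "Quinn is a knave" - this is FALSE (a lie) because Quinn is a knight.
- Quinn (knight) says "At least one of us is a knight" - this is TRUE because Quinn is a knight.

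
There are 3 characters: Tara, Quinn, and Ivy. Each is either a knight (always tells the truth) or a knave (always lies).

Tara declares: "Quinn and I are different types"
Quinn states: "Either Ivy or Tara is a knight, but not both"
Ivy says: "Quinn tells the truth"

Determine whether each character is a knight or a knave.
Tara is a knave.
Quinn is a knave.
Ivy is a knave.

Verification:
- Tara (knave) says "Quinn and I are different types" - this is FALSE (a lie) because Tara is a knave and Quinn is a knave.
- Quinn (knave) says "Either Ivy or Tara is a knight, but not both" - this is FALSE (a lie) because Ivy is a knave and Tara is a knave.
- Ivy (knave) says "Quinn tells the truth" - this is FALSE (a lie) because Quinn is a knave.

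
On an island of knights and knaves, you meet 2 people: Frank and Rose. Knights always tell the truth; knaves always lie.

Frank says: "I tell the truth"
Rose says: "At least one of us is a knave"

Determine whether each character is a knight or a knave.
Frank is a knave.
Rose is a knight.

Verification:
- Frank (knave) says "I tell the truth" - this is FALSE (a lie) because Frank is a knave.
- Rose (knight) says "At least one of us is a knave" - this is TRUE because Frank is a knave.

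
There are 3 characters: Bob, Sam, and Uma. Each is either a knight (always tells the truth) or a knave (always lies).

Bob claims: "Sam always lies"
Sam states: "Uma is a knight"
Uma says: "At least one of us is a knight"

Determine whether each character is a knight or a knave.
Bob is a knave.
Sam is a knight.
Uma is a knight.

Verification:
- Bob (knave) says "Sam always lies" - this is FALSE (a lie) because Sam is a knight.
- Sam (knight) says "Uma is a knight" - this is TRUE because Uma is a knight.
- Uma (knight) says "At least one of us is a knight" - this is TRUE because Sam and Uma are knights.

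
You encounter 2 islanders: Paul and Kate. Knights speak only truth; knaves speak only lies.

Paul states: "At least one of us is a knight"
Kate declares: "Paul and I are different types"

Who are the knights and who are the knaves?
Paul is a knave.
Kate is a knave.

Verification:
- Paul (knave) says "At least one of us is a knight" - this is FALSE (a lie) because no one is a knight.
- Kate (knave) says "Paul and I are different types" - this is FALSE (a lie) because Kate is a knave and Paul is a knave.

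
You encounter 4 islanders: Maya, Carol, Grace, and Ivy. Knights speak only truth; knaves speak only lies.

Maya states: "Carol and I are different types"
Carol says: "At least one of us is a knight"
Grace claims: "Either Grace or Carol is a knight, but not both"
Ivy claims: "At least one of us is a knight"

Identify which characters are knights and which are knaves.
Maya is a knave.
Carol is a knave.
Grace is a knave.
Ivy is a knave.

Verification:
- Maya (knave) says "Carol and I are different types" - this is FALSE (a lie) because Maya is a knave and Carol is a knave.
- Carol (knave) says "At least one of us is a knight" - this is FALSE (a lie) because no one is a knight.
- Grace (knave) says "Either Grace or Carol is a knight, but not both" - this is FALSE (a lie) because Grace is a knave and Carol is a knave.
- Ivy (knave) says "At least one of us is a knight" - this is FALSE (a lie) because no one is a knight.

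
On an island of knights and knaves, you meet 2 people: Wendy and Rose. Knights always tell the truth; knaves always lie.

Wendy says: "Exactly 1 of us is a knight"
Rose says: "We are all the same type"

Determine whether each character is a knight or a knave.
Wendy is a knight.
Rose is a knave.

Verification:
- Wendy (knight) says "Exactly 1 of us is a knight" - this is TRUE because there are 1 knights.
- Rose (knave) says "We are all the same type" - this is FALSE (a lie) because Wendy is a knight and Rose is a knave.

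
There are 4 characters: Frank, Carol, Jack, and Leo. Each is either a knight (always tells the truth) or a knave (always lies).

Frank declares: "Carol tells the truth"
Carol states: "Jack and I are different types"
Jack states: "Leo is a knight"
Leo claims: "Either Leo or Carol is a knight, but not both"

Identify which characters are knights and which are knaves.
Frank is a knave.
Carol is a knave.
Jack is a knave.
Leo is a knave.

Verification:
- Frank (knave) says "Carol tells the truth" - this is FALSE (a lie) because Carol is a knave.
- Carol (knave) says "Jack and I are different types" - this is FALSE (a lie) because Carol is a knave and Jack is a knave.
- Jack (knave) says "Leo is a knight" - this is FALSE (a lie) because Leo is a knave.
- Leo (knave) says "Either Leo or Carol is a knight, but not both" - this is FALSE (a lie) because Leo is a knave and Carol is a knave.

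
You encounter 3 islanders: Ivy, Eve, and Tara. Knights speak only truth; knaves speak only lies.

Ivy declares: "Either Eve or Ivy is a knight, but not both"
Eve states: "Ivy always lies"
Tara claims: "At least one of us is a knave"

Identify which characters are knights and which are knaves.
Ivy is a knight.
Eve is a knave.
Tara is a knight.

Verification:
- Ivy (knight) says "Either Eve or Ivy is a knight, but not both" - this is TRUE because Eve is a knave and Ivy is a knight.
- Eve (knave) says "Ivy always lies" - this is FALSE (a lie) because Ivy is a knight.
- Tara (knight) says "At least one of us is a knave" - this is TRUE because Eve is a knave.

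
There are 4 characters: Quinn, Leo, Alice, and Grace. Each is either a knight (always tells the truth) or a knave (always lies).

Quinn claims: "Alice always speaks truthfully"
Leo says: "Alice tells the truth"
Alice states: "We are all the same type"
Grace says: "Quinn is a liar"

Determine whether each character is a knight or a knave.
Quinn is a knave.
Leo is a knave.
Alice is a knave.
Grace is a knight.

Verification:
- Quinn (knave) says "Alice always speaks truthfully" - this is FALSE (a lie) because Alice is a knave.
- Leo (knave) says "Alice tells the truth" - this is FALSE (a lie) because Alice is a knave.
- Alice (knave) says "We are all the same type" - this is FALSE (a lie) because Grace is a knight and Quinn, Leo, and Alice are knaves.
- Grace (knight) says "Quinn is a liar" - this is TRUE because Quinn is a knave.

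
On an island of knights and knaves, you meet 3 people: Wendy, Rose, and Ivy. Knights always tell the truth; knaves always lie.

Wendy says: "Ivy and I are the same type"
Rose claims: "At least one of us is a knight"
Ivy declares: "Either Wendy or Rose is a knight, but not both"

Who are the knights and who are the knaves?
Wendy is a knave.
Rose is a knight.
Ivy is a knight.

Verification:
- Wendy (knave) says "Ivy and I are the same type" - this is FALSE (a lie) because Wendy is a knave and Ivy is a knight.
- Rose (knight) says "At least one of us is a knight" - this is TRUE because Rose and Ivy are knights.
- Ivy (knight) says "Either Wendy or Rose is a knight, but not both" - this is TRUE because Wendy is a knave and Rose is a knight.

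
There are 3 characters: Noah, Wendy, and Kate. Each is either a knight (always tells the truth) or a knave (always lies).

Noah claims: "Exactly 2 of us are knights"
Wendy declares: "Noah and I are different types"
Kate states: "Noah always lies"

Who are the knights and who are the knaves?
Noah is a knave.
Wendy is a knave.
Kate is a knight.

Verification:
- Noah (knave) says "Exactly 2 of us are knights" - this is FALSE (a lie) because there are 1 knights.
- Wendy (knave) says "Noah and I are different types" - this is FALSE (a lie) because Wendy is a knave and Noah is a knave.
- Kate (knight) says "Noah always lies" - this is TRUE because Noah is a knave.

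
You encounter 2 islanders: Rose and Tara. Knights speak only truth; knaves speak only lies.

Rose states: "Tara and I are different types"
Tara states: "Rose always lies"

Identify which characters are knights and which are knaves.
Rose is a knight.
Tara is a knave.

Verification:
- Rose (knight) says "Tara and I are different types" - this is TRUE because Rose is a knight and Tara is a knave.
- Tara (knave) says "Rose always lies" - this is FALSE (a lie) because Rose is a knight.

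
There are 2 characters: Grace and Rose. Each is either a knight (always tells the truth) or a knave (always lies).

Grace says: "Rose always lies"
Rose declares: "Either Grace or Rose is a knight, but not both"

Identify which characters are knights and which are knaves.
Grace is a knave.
Rose is a knight.

Verification:
- Grace (knave) says "Rose always lies" - this is FALSE (a lie) because Rose is a knight.
- Rose (knight) says "Either Grace or Rose is a knight, but not both" - this is TRUE because Grace is a knave and Rose is a knight.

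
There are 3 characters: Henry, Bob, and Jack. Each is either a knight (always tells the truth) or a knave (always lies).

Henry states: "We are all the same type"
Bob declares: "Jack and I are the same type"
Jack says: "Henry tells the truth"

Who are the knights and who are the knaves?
Henry is a knight.
Bob is a knight.
Jack is a knight.

Verification:
- Henry (knight) says "We are all the same type" - this is TRUE because Henry, Bob, and Jack are knights.
- Bob (knight) says "Jack and I are the same type" - this is TRUE because Bob is a knight and Jack is a knight.
- Jack (knight) says "Henry tells the truth" - this is TRUE because Henry is a knight.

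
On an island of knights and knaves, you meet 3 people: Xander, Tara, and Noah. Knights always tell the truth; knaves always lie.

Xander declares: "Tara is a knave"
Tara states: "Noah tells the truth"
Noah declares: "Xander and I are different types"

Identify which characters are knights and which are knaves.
Xander is a knave.
Tara is a knight.
Noah is a knight.

Verification:
- Xander (knave) says "Tara is a knave" - this is FALSE (a lie) because Tara is a knight.
- Tara (knight) says "Noah tells the truth" - this is TRUE because Noah is a knight.
- Noah (knight) says "Xander and I are different types" - this is TRUE because Noah is a knight and Xander is a knave.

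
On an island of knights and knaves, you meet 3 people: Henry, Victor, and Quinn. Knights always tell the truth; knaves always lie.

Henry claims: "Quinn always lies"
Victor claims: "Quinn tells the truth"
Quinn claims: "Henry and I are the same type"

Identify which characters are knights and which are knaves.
Henry is a knight.
Victor is a knave.
Quinn is a knave.

Verification:
- Henry (knight) says "Quinn always lies" - this is TRUE because Quinn is a knave.
- Victor (knave) says "Quinn tells the truth" - this is FALSE (a lie) because Quinn is a knave.
- Quinn (knave) says "Henry and I are the same type" - this is FALSE (a lie) because Quinn is a knave and Henry is a knight.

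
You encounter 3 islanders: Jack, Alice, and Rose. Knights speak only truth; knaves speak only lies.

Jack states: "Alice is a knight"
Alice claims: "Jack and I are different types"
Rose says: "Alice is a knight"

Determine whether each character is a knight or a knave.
Jack is a knave.
Alice is a knave.
Rose is a knave.

Verification:
- Jack (knave) says "Alice is a knight" - this is FALSE (a lie) because Alice is a knave.
- Alice (knave) says "Jack and I are different types" - this is FALSE (a lie) because Alice is a knave and Jack is a knave.
- Rose (knave) says "Alice is a knight" - this is FALSE (a lie) because Alice is a knave.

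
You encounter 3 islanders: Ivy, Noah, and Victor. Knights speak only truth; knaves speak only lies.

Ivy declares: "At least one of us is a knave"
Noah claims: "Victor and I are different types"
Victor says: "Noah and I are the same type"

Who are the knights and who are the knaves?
Ivy is a knight.
Noah is a knight.
Victor is a knave.

Verification:
- Ivy (knight) says "At least one of us is a knave" - this is TRUE because Victor is a knave.
- Noah (knight) says "Victor and I are different types" - this is TRUE because Noah is a knight and Victor is a knave.
- Victor (knave) says "Noah and I are the same type" - this is FALSE (a lie) because Victor is a knave and Noah is a knight.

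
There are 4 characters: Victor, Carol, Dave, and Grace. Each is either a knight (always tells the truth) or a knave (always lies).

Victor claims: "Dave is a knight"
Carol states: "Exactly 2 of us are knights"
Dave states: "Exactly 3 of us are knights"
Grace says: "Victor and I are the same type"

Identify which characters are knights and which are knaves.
Victor is a knight.
Carol is a knave.
Dave is a knight.
Grace is a knight.

Verification:
- Victor (knight) says "Dave is a knight" - this is TRUE because Dave is a knight.
- Carol (knave) says "Exactly 2 of us are knights" - this is FALSE (a lie) because there are 3 knights.
- Dave (knight) says "Exactly 3 of us are knights" - this is TRUE because there are 3 knights.
- Grace (knight) says "Victor and I are the same type" - this is TRUE because Grace is a knight and Victor is a knight.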